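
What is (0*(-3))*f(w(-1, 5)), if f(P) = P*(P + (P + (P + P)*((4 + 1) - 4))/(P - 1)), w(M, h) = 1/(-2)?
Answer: 0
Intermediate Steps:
w(M, h) = -1/2
f(P) = P*(P + 3*P/(-1 + P)) (f(P) = P*(P + (P + (2*P)*(5 - 4))/(-1 + P)) = P*(P + (P + (2*P)*1)/(-1 + P)) = P*(P + (P + 2*P)/(-1 + P)) = P*(P + (3*P)/(-1 + P)) = P*(P + 3*P/(-1 + P)))
(0*(-3))*f(w(-1, 5)) = (0*(-3))*((-1/2)**2*(2 - 1/2)/(-1 - 1/2)) = 0*((1/4)*(3/2)/(-3/2)) = 0*((1/4)*(-2/3)*(3/2)) = 0*(-1/4) = 0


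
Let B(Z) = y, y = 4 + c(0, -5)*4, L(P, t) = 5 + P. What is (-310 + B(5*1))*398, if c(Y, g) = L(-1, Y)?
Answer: -115420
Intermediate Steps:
c(Y, g) = 4 (c(Y, g) = 5 - 1 = 4)
y = 20 (y = 4 + 4*4 = 4 + 16 = 20)
B(Z) = 20
(-310 + B(5*1))*398 = (-310 + 20)*398 = -290*398 = -115420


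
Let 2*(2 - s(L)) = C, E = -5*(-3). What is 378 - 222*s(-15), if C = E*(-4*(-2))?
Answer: 13254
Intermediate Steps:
E = 15
C = 120 (C = 15*(-4*(-2)) = 15*8 = 120)
s(L) = -58 (s(L) = 2 - 1/2*120 = 2 - 60 = -58)
378 - 222*s(-15) = 378 - 222*(-58) = 378 + 12876 = 13254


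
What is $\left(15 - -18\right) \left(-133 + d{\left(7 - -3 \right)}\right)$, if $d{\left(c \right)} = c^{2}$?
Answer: $-1089$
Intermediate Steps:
$\left(15 - -18\right) \left(-133 + d{\left(7 - -3 \right)}\right) = \left(15 - -18\right) \left(-133 + \left(7 - -3\right)^{2}\right) = \left(15 + 18\right) \left(-133 + \left(7 + 3\right)^{2}\right) = 33 \left(-133 + 10^{2}\right) = 33 \left(-133 + 100\right) = 33 \left(-33\right) = -1089$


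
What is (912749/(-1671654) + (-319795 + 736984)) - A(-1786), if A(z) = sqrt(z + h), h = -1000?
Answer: 697394747857/1671654 - I*sqrt(2786) ≈ 4.1719e+5 - 52.783*I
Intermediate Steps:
A(z) = sqrt(-1000 + z) (A(z) = sqrt(z - 1000) = sqrt(-1000 + z))
(912749/(-1671654) + (-319795 + 736984)) - A(-1786) = (912749/(-1671654) + (-319795 + 736984)) - sqrt(-1000 - 1786) = (912749*(-1/1671654) + 417189) - sqrt(-2786) = (-912749/1671654 + 417189) - I*sqrt(2786) = 697394747857/1671654 - I*sqrt(2786)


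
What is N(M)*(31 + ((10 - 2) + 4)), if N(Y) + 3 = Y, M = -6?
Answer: -387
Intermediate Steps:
N(Y) = -3 + Y
N(M)*(31 + ((10 - 2) + 4)) = (-3 - 6)*(31 + ((10 - 2) + 4)) = -9*(31 + (8 + 4)) = -9*(31 + 12) = -9*43 = -387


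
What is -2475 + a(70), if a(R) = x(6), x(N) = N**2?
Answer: -2439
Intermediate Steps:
a(R) = 36 (a(R) = 6**2 = 36)
-2475 + a(70) = -2475 + 36 = -2439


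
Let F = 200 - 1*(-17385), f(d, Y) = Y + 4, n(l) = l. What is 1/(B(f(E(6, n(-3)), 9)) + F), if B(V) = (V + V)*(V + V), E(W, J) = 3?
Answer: 1/18261 ≈ 5.4762e-5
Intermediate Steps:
f(d, Y) = 4 + Y
B(V) = 4*V² (B(V) = (2*V)*(2*V) = 4*V²)
F = 17585 (F = 200 + 17385 = 17585)
1/(B(f(E(6, n(-3)), 9)) + F) = 1/(4*(4 + 9)² + 17585) = 1/(4*13² + 17585) = 1/(4*169 + 17585) = 1/(676 + 17585) = 1/18261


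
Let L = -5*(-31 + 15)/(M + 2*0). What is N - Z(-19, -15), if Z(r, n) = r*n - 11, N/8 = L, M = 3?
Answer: -182/3 ≈ -60.667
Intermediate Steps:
L = 80/3 (L = -5*(-31 + 15)/(3 + 2*0) = -(-80)/(3 + 0) = -(-80)/3 = -5*(-16/3) = 80/3 ≈ 26.667)
N = 640/3 (N = 8*(80/3) = 640/3 ≈ 213.33)
Z(r, n) = -11 + n*r (Z(r, n) = n*r - 11 = -11 + n*r)
N - Z(-19, -15) = 640/3 - (-11 - 15*(-19)) = 640/3 - (-11 + 285) = 640/3 - 1*274 = 640/3 - 274 = -182/3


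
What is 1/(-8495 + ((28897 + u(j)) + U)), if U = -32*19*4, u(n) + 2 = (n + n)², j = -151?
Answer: 1/109172 ≈ 9.1599e-6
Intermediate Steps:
u(n) = -2 + 4*n² (u(n) = -2 + (n + n)² = -2 + (2*n)² = -2 + 4*n²)
U = -2432 (U = -608*4 = -2432)
1/(-8495 + ((28897 + u(j)) + U)) = 1/(-8495 + ((28897 + (-2 + 4*(-151)²)) - 2432)) = 1/(-8495 + ((28897 + (-2 + 4*22801)) - 2432)) = 1/(-8495 + ((28897 + (-2 + 91204)) - 2432)) = 1/(-8495 + ((28897 + 91202) - 2432)) = 1/(-8495 + (120099 - 2432)) = 1/(-8495 + 117667) = 1/109172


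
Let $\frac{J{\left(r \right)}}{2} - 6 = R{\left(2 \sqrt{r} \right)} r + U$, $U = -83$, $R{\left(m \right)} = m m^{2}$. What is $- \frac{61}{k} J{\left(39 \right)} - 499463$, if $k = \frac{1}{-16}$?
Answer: $-649767 + 23751936 \sqrt{39} \approx 1.4768 \cdot 10^{8}$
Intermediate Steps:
$k = - \frac{1}{16} \approx -0.0625$
$R{\left(m \right)} = m^{3}$
$J{\left(r \right)} = -154 + 16 r^{\frac{5}{2}}$ ($J{\left(r \right)} = 12 + 2 \left(\left(2 \sqrt{r}\right)^{3} r - 83\right) = 12 + 2 \left(8 r^{\frac{3}{2}} r - 83\right) = 12 + 2 \left(8 r^{\frac{5}{2}} - 83\right) = 12 + 2 \left(-83 + 8 r^{\frac{5}{2}}\right) = 12 + \left(-166 + 16 r^{\frac{5}{2}}\right) = -154 + 16 r^{\frac{5}{2}}$)
$- \frac{61}{k} J{\left(39 \right)} - 499463 = - \frac{61}{- \frac{1}{16}} \left(-154 + 16 \cdot 39^{\frac{5}{2}}\right) - 499463 = \left(-61\right) \left(-16\right) \left(-154 + 16 \cdot 1521 \sqrt{39}\right) - 499463 = 976 \left(-154 + 24336 \sqrt{39}\right) - 499463 = \left(-150304 + 23751936 \sqrt{39}\right) - 499463 = -649767 + 23751936 \sqrt{39}$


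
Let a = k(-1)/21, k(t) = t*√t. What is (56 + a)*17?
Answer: 952 - 17*I/21 ≈ 952.0 - 0.80952*I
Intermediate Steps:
k(t) = t^(3/2)
a = -I/21 (a = (-1)^(3/2)/21 = -I*(1/21) = -I/21 ≈ -0.047619*I)
(56 + a)*17 = (56 - I/21)*17 = 952 - 17*I/21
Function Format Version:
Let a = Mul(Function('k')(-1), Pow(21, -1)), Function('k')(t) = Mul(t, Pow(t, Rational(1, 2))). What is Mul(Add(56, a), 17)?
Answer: Add(952, Mul(Rational(-17, 21), I)) ≈ Add(952.00, Mul(-0.80952, I))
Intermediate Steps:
Function('k')(t) = Pow(t, Rational(3, 2))
a = Mul(Rational(-1, 21), I) (a = Mul(Pow(-1, Rational(3, 2)), Pow(21, -1)) = Mul(Mul(-1, I), Rational(1, 21)) = Mul(Rational(-1, 21), I) ≈ Mul(-0.047619, I))
Mul(Add(56, a), 17) = Mul(Add(56, Mul(Rational(-1, 21), I)), 17) = Add(952, Mul(Rational(-17, 21), I))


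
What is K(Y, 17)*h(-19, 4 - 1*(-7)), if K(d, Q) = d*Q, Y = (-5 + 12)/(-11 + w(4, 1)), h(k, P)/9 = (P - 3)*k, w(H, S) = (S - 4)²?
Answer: 81396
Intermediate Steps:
w(H, S) = (-4 + S)²
h(k, P) = 9*k*(-3 + P) (h(k, P) = 9*((P - 3)*k) = 9*((-3 + P)*k) = 9*(k*(-3 + P)) = 9*k*(-3 + P))
Y = -7/2 (Y = (-5 + 12)/(-11 + (-4 + 1)²) = 7/(-11 + (-3)²) = 7/(-11 + 9) = 7/(-2) = 7*(-½) = -7/2 ≈ -3.5000)
K(d, Q) = Q*d
K(Y, 17)*h(-19, 4 - 1*(-7)) = (17*(-7/2))*(9*(-19)*(-3 + (4 - 1*(-7)))) = -1071*(-19)*(-3 + (4 + 7))/2 = -1071*(-19)*(-3 + 11)/2 = -1071*(-19)*8/2 = -119/2*(-1368) = 81396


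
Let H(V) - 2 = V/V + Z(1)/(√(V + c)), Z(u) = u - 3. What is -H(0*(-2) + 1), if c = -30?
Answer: -3 - 2*I*√29/29 ≈ -3.0 - 0.37139*I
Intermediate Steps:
Z(u) = -3 + u
H(V) = 3 - 2/√(-30 + V) (H(V) = 2 + (V/V + (-3 + 1)/(√(V - 30))) = 2 + (1 - 2/√(-30 + V)) = 3 - 2/√(-30 + V))
-H(0*(-2) + 1) = -(3 - 2/√(-30 + (0*(-2) + 1))) = -(3 - 2/√(-30 + (0 + 1))) = -(3 - 2/√(-30 + 1)) = -(3 - (-2)*I*√29/29) = -(3 + 2*I*√29/29) = -3 - 2*I*√29/29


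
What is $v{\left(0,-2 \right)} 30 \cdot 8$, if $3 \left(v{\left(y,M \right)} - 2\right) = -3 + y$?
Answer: $240$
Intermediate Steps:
$v{\left(y,M \right)} = 1 + \frac{y}{3}$ ($v{\left(y,M \right)} = 2 + \frac{-3 + y}{3} = 2 + \left(-1 + \frac{y}{3}\right) = 1 + \frac{y}{3}$)
$v{\left(0,-2 \right)} 30 \cdot 8 = \left(1 + \frac{1}{3} \cdot 0\right) 30 \cdot 8 = \left(1 + 0\right) 30 \cdot 8 = 1 \cdot 30 \cdot 8 = 30 \cdot 8 = 240$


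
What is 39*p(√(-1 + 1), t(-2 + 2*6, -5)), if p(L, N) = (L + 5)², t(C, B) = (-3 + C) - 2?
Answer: 975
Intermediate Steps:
t(C, B) = -5 + C
p(L, N) = (5 + L)²
39*p(√(-1 + 1), t(-2 + 2*6, -5)) = 39*(5 + √(-1 + 1))² = 39*(5 + √0)² = 39*(5 + 0)² = 39*5² = 39*25 = 975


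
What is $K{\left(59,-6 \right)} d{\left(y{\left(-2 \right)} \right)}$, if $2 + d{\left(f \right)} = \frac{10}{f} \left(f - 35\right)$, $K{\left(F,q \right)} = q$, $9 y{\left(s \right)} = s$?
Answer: $-9498$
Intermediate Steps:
$y{\left(s \right)} = \frac{s}{9}$
$d{\left(f \right)} = -2 + \frac{10 \left(-35 + f\right)}{f}$ ($d{\left(f \right)} = -2 + \frac{10}{f} \left(f - 35\right) = -2 + \frac{10}{f} \left(-35 + f\right) = -2 + \frac{10 \left(-35 + f\right)}{f}$)
$K{\left(59,-6 \right)} d{\left(y{\left(-2 \right)} \right)} = - 6 \left(8 - \frac{350}{\frac{1}{9} \left(-2\right)}\right) = - 6 \left(8 - \frac{350}{- \frac{2}{9}}\right) = - 6 \left(8 - -1575\right) = - 6 \left(8 + 1575\right) = \left(-6\right) 1583 = -9498$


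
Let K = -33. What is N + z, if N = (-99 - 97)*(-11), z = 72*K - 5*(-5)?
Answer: -195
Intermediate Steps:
z = -2351 (z = 72*(-33) - 5*(-5) = -2376 + 25 = -2351)
N = 2156 (N = -196*(-11) = 2156)
N + z = 2156 - 2351 = -195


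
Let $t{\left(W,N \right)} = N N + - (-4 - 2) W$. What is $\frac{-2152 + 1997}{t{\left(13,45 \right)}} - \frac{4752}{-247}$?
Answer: $\frac{9955171}{519441} \approx 19.165$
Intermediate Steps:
$t{\left(W,N \right)} = N^{2} + 6 W$ ($t{\left(W,N \right)} = N^{2} + \left(-1\right) \left(-6\right) W = N^{2} + 6 W$)
$\frac{-2152 + 1997}{t{\left(13,45 \right)}} - \frac{4752}{-247} = \frac{-2152 + 1997}{45^{2} + 6 \cdot 13} - \frac{4752}{-247} = - \frac{155}{2025 + 78} - - \frac{4752}{247} = - \frac{155}{2103} + \frac{4752}{247} = \frac{9955171}{519441}$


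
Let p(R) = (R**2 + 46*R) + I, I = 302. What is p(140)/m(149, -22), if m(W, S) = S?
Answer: -13171/11 ≈ -1197.4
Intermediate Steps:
p(R) = 302 + R**2 + 46*R (p(R) = (R**2 + 46*R) + 302 = 302 + R**2 + 46*R)
p(140)/m(149, -22) = (302 + 140**2 + 46*140)/(-22) = (302 + 19600 + 6440)*(-1/22) = 26342*(-1/22) = -13171/11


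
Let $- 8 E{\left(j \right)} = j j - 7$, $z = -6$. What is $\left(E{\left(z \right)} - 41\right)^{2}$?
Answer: $\frac{127449}{64} \approx 1991.4$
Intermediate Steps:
$E{\left(j \right)} = \frac{7}{8} - \frac{j^{2}}{8}$ ($E{\left(j \right)} = - \frac{j j - 7}{8} = - \frac{j^{2} - 7}{8} = - \frac{-7 + j^{2}}{8} = \frac{7}{8} - \frac{j^{2}}{8}$)
$\left(E{\left(z \right)} - 41\right)^{2} = \left(\left(\frac{7}{8} - \frac{\left(-6\right)^{2}}{8}\right) - 41\right)^{2} = \left(\left(\frac{7}{8} - \frac{9}{2}\right) - 41\right)^{2} = \left(- \frac{29}{8} - 41\right)^{2} = \left(- \frac{357}{8}\right)^{2} = \frac{127449}{64}$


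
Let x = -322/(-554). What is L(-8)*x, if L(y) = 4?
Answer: 644/277 ≈ 2.3249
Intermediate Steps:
x = 161/277 (x = -322*(-1/554) = 161/277 ≈ 0.58123)
L(-8)*x = 4*(161/277) = 644/277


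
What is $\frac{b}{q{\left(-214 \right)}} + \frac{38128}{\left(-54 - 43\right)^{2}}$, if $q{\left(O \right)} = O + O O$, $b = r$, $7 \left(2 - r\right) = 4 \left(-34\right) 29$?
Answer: $\frac{6101447147}{1501083633} \approx 4.0647$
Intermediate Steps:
$r = \frac{3958}{7}$ ($r = 2 - \frac{4 \left(-34\right) 29}{7} = 2 - \frac{\left(-136\right) 29}{7} = 2 - - \frac{3944}{7} = 2 + \frac{3944}{7} = \frac{3958}{7} \approx 565.43$)
$b = \frac{3958}{7} \approx 565.43$
$q{\left(O \right)} = O + O^{2}$
$\frac{b}{q{\left(-214 \right)}} + \frac{38128}{\left(-54 - 43\right)^{2}} = \frac{3958}{7 \left(- 214 \left(1 - 214\right)\right)} + \frac{38128}{\left(-54 - 43\right)^{2}} = \frac{3958}{7 \left(\left(-214\right) \left(-213\right)\right)} + \frac{38128}{\left(-97\right)^{2}} = \frac{3958}{7 \cdot 45582} + \frac{38128}{9409} = \frac{3958}{7} \cdot \frac{1}{45582} + 38128 \cdot \frac{1}{9409} = \frac{1979}{159537} + \frac{38128}{9409} = \frac{6101447147}{1501083633}$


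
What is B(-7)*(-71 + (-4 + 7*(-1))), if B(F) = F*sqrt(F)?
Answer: 574*I*sqrt(7) ≈ 1518.7*I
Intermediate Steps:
B(F) = F**(3/2)
B(-7)*(-71 + (-4 + 7*(-1))) = (-7)**(3/2)*(-71 + (-4 + 7*(-1))) = (-7*I*sqrt(7))*(-71 + (-4 - 7)) = (-7*I*sqrt(7))*(-71 - 11) = -7*I*sqrt(7)*(-82) = 574*I*sqrt(7)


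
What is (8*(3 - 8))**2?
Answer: 1600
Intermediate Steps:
(8*(3 - 8))**2 = (8*(-5))**2 = (-40)**2 = 1600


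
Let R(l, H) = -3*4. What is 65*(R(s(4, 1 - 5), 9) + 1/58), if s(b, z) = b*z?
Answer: -45175/58 ≈ -778.88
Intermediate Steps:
R(l, H) = -12
65*(R(s(4, 1 - 5), 9) + 1/58) = 65*(-12 + 1/58) = 65*(-695/58) = -45175/58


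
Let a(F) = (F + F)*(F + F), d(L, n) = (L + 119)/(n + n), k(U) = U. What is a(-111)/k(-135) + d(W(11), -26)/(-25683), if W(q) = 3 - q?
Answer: -2437761317/6677580 ≈ -365.07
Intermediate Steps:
d(L, n) = (119 + L)/(2*n) (d(L, n) = (119 + L)/((2*n)) = (119 + L)*(1/(2*n)) = (119 + L)/(2*n))
a(F) = 4*F² (a(F) = (2*F)*(2*F) = 4*F²)
a(-111)/k(-135) + d(W(11), -26)/(-25683) = (4*(-111)²)/(-135) + ((½)*(119 + (3 - 1*11))/(-26))/(-25683) = (4*12321)*(-1/135) + ((½)*(-1/26)*(119 + (3 - 11)))*(-1/25683) = 49284*(-1/135) + ((½)*(-1/26)*(119 - 8))*(-1/25683) = -5476/15 + ((½)*(-1/26)*111)*(-1/25683) = -5476/15 - 111/52*(-1/25683) = -5476/15 + 37/445172 = -2437761317/6677580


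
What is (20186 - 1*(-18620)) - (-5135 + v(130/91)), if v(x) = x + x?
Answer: 307567/7 ≈ 43938.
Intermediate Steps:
v(x) = 2*x
(20186 - 1*(-18620)) - (-5135 + v(130/91)) = (20186 - 1*(-18620)) - (-5135 + 2*(130/91)) = (20186 + 18620) - (-5135 + 2*(130*(1/91))) = 38806 - (-5135 + 2*(10/7)) = 38806 - (-5135 + 20/7) = 38806 - 1*(-35925/7) = 38806 + 35925/7 = 307567/7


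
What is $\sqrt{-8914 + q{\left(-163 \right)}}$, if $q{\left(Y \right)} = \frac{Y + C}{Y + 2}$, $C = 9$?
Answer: $\frac{50 i \sqrt{1886}}{23} \approx 94.409 i$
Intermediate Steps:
$q{\left(Y \right)} = \frac{9 + Y}{2 + Y}$ ($q{\left(Y \right)} = \frac{Y + 9}{Y + 2} = \frac{9 + Y}{2 + Y}$)
$\sqrt{-8914 + q{\left(-163 \right)}} = \sqrt{-8914 + \frac{9 - 163}{2 - 163}} = \sqrt{-8914 + \frac{1}{-161} \left(-154\right)} = \sqrt{-8914 - - \frac{22}{23}} = \sqrt{-8914 + \frac{22}{23}} = \sqrt{- \frac{205000}{23}} = \frac{50 i \sqrt{1886}}{23}$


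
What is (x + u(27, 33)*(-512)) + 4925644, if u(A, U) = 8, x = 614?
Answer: 4922162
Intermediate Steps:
(x + u(27, 33)*(-512)) + 4925644 = (614 + 8*(-512)) + 4925644 = (614 - 4096) + 4925644 = -3482 + 4925644 = 4922162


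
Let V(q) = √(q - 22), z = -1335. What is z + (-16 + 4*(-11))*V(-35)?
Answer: -1335 - 60*I*√57 ≈ -1335.0 - 452.99*I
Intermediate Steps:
V(q) = √(-22 + q)
z + (-16 + 4*(-11))*V(-35) = -1335 + (-16 + 4*(-11))*√(-22 - 35) = -1335 + (-16 - 44)*√(-57) = -1335 - 60*I*√57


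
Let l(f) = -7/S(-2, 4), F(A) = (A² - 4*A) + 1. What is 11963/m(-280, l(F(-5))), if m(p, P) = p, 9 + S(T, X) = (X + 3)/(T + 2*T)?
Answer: -1709/40 ≈ -42.725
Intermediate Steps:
F(A) = 1 + A² - 4*A
S(T, X) = -9 + (3 + X)/(3*T) (S(T, X) = -9 + (X + 3)/(T + 2*T) = -9 + (3 + X)/((3*T)) = -9 + (3 + X)*(1/(3*T)) = -9 + (3 + X)/(3*T))
l(f) = 42/61 (l(f) = -7*(-6/(3 + 4 - 27*(-2))) = -7*(-6/(3 + 4 + 54)) = -7/((⅓)*(-½)*61) = -7/(-61/6) = -7*(-6/61) = 42/61)
11963/m(-280, l(F(-5))) = 11963/(-280) = 11963*(-1/280) = -1709/40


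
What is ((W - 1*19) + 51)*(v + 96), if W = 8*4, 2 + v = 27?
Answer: 7744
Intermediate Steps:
v = 25 (v = -2 + 27 = 25)
W = 32
((W - 1*19) + 51)*(v + 96) = ((32 - 1*19) + 51)*(25 + 96) = ((32 - 19) + 51)*121 = (13 + 51)*121 = 64*121 = 7744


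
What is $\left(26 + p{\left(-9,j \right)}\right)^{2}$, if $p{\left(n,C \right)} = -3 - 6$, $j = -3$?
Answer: $289$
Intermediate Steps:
$p{\left(n,C \right)} = -9$ ($p{\left(n,C \right)} = -3 - 6 = -9$)
$\left(26 + p{\left(-9,j \right)}\right)^{2} = \left(26 - 9\right)^{2} = 17^{2} = 289$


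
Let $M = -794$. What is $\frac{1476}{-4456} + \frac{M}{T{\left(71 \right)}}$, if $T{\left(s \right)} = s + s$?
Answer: $- \frac{468457}{79094} \approx -5.9228$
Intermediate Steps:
$T{\left(s \right)} = 2 s$
$\frac{1476}{-4456} + \frac{M}{T{\left(71 \right)}} = \frac{1476}{-4456} - \frac{794}{2 \cdot 71} = 1476 \left(- \frac{1}{4456}\right) - \frac{794}{142} = - \frac{369}{1114} - \frac{397}{71} = - \frac{468457}{79094}$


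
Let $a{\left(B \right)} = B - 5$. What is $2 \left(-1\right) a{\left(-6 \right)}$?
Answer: $22$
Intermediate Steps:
$a{\left(B \right)} = -5 + B$
$2 \left(-1\right) a{\left(-6 \right)} = 2 \left(-1\right) \left(-5 - 6\right) = \left(-2\right) \left(-11\right) = 22$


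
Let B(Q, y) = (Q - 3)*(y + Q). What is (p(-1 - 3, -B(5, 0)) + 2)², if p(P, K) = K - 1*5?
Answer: 169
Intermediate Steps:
B(Q, y) = (-3 + Q)*(Q + y)
p(P, K) = -5 + K (p(P, K) = K - 5 = -5 + K)
(p(-1 - 3, -B(5, 0)) + 2)² = ((-5 - (5² - 3*5 - 3*0 + 5*0)) + 2)² = ((-5 - (25 - 15 + 0 + 0)) + 2)² = ((-5 - 1*10) + 2)² = ((-5 - 10) + 2)² = (-15 + 2)² = (-13)² = 169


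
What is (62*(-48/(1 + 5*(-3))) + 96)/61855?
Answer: 432/86597 ≈ 0.0049886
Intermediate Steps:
(62*(-48/(1 + 5*(-3))) + 96)/61855 = (62*(-48/(1 - 15)) + 96)*(1/61855) = (62*(-48/(-14)) + 96)*(1/61855) = (62*(-48*(-1/14)) + 96)*(1/61855) = (62*(24/7) + 96)*(1/61855) = (1488/7 + 96)*(1/61855) = (2160/7)*(1/61855) = 432/86597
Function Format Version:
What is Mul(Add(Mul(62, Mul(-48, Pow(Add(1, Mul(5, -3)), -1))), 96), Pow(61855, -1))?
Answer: Rational(432, 86597) ≈ 0.0049886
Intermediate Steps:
Mul(Add(Mul(62, Mul(-48, Pow(Add(1, Mul(5, -3)), -1))), 96), Pow(61855, -1)) = Mul(Add(Mul(62, Mul(-48, Pow(Add(1, -15), -1))), 96), Rational(1, 61855)) = Mul(Add(Mul(62, Mul(-48, Pow(-14, -1))), 96), Rational(1, 61855)) = Mul(Add(Mul(62, Mul(-48, Rational(-1, 14))), 96), Rational(1, 61855)) = Mul(Add(Mul(62, Rational(24, 7)), 96), Rational(1, 61855)) = Mul(Add(Rational(1488, 7), 96), Rational(1, 61855)) = Mul(Rational(2160, 7), Rational(1, 61855)) = Rational(432, 86597)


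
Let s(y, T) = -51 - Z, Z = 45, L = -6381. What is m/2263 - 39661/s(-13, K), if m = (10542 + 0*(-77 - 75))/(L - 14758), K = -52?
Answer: 1897284336145/4592405472 ≈ 413.14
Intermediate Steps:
m = -10542/21139 (m = (10542 + 0*(-77 - 75))/(-6381 - 14758) = (10542 + 0*(-152))/(-21139) = (10542 + 0)*(-1/21139) = 10542*(-1/21139) = -10542/21139 ≈ -0.49870)
s(y, T) = -96 (s(y, T) = -51 - 1*45 = -51 - 45 = -96)
m/2263 - 39661/s(-13, K) = -10542/21139/2263 - 39661/(-96) = -10542/21139*1/2263 - 39661*(-1/96) = -10542/47837557 + 39661/96 = 1897284336145/4592405472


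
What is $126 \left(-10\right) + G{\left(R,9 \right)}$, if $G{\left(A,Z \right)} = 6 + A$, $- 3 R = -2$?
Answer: $- \frac{3760}{3} \approx -1253.3$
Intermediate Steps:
$R = \frac{2}{3}$ ($R = \left(- \frac{1}{3}\right) \left(-2\right) = \frac{2}{3} \approx 0.66667$)
$126 \left(-10\right) + G{\left(R,9 \right)} = 126 \left(-10\right) + \left(6 + \frac{2}{3}\right) = -1260 + \frac{20}{3} = - \frac{3760}{3}$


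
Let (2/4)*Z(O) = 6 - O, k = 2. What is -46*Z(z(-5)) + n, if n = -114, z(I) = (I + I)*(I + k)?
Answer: 2094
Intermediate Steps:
z(I) = 2*I*(2 + I) (z(I) = (I + I)*(I + 2) = (2*I)*(2 + I) = 2*I*(2 + I))
Z(O) = 12 - 2*O (Z(O) = 2*(6 - O) = 12 - 2*O)
-46*Z(z(-5)) + n = -46*(12 - 4*(-5)*(2 - 5)) - 114 = -46*(12 - 4*(-5)*(-3)) - 114 = -46*(12 - 2*30) - 114 = -46*(12 - 60) - 114 = -46*(-48) - 114 = 2208 - 114 = 2094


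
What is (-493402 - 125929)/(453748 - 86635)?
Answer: -619331/367113 ≈ -1.6870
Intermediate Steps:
(-493402 - 125929)/(453748 - 86635) = -619331/367113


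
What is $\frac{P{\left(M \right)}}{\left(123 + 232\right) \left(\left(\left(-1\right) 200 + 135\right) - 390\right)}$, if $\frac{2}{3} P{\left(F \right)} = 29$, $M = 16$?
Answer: $- \frac{87}{323050} \approx -0.00026931$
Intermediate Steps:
$P{\left(F \right)} = \frac{87}{2}$ ($P{\left(F \right)} = \frac{3}{2} \cdot 29 = \frac{87}{2}$)
$\frac{P{\left(M \right)}}{\left(123 + 232\right) \left(\left(\left(-1\right) 200 + 135\right) - 390\right)} = \frac{87}{2 \left(123 + 232\right) \left(\left(\left(-1\right) 200 + 135\right) - 390\right)} = \frac{87}{2 \cdot 355 \left(\left(-200 + 135\right) - 390\right)} = \frac{87}{2 \cdot 355 \left(-65 - 390\right)} = \frac{87}{2 \cdot 355 \left(-455\right)} = \frac{87}{2 \left(-161525\right)} = \frac{87}{2} \left(- \frac{1}{161525}\right) = - \frac{87}{323050}$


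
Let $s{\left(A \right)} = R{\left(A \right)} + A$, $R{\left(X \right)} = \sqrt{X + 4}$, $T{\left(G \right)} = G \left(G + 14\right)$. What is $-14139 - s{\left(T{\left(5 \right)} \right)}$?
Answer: $-14234 - 3 \sqrt{11} \approx -14244.0$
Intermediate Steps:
$T{\left(G \right)} = G \left(14 + G\right)$
$R{\left(X \right)} = \sqrt{4 + X}$
$s{\left(A \right)} = A + \sqrt{4 + A}$ ($s{\left(A \right)} = \sqrt{4 + A} + A = A + \sqrt{4 + A}$)
$-14139 - s{\left(T{\left(5 \right)} \right)} = -14139 - \left(5 \left(14 + 5\right) + \sqrt{4 + 5 \left(14 + 5\right)}\right) = -14139 - \left(5 \cdot 19 + \sqrt{4 + 5 \cdot 19}\right) = -14139 - \left(95 + \sqrt{4 + 95}\right) = -14139 - \left(95 + \sqrt{99}\right) = -14139 - \left(95 + 3 \sqrt{11}\right) = -14234 - 3 \sqrt{11}$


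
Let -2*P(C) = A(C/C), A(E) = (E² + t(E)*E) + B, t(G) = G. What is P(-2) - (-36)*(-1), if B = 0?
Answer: -37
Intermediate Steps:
A(E) = 2*E² (A(E) = (E² + E*E) + 0 = (E² + E²) + 0 = 2*E² + 0 = 2*E²)
P(C) = -1 (P(C) = -(C/C)² = -1² = -1)
P(-2) - (-36)*(-1) = -1 - (-36)*(-1) = -1 - 12*3 = -1 - 36 = -37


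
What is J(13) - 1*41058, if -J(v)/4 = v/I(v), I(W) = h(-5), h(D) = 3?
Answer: -123226/3 ≈ -41075.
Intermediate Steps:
I(W) = 3
J(v) = -4*v/3
J(13) - 1*41058 = -4/3*13 - 1*41058 = -52/3 - 41058 = -123226/3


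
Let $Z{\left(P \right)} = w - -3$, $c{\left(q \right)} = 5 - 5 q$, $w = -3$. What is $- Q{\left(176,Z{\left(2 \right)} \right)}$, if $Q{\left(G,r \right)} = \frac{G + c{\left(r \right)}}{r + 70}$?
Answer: $- \frac{181}{70} \approx -2.5857$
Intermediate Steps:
$Z{\left(P \right)} = 0$ ($Z{\left(P \right)} = -3 - -3 = -3 + 3 = 0$)
$Q{\left(G,r \right)} = \frac{5 + G - 5 r}{70 + r}$ ($Q{\left(G,r \right)} = \frac{G - \left(-5 + 5 r\right)}{r + 70} = \frac{5 + G - 5 r}{70 + r}$)
$- Q{\left(176,Z{\left(2 \right)} \right)} = - \frac{5 + 176 - 0}{70 + 0} = - \frac{5 + 176 + 0}{70} = - \frac{181}{70}$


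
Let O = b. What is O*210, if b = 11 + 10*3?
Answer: 8610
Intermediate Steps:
b = 41 (b = 11 + 30 = 41)
O = 41
O*210 = 41*210 = 8610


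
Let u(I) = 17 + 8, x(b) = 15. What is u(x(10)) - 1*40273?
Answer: -40248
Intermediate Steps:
u(I) = 25
u(x(10)) - 1*40273 = 25 - 1*40273 = 25 - 40273 = -40248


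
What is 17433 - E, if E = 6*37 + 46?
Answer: 17165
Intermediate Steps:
E = 268 (E = 222 + 46 = 268)
17433 - E = 17433 - 1*268 = 17433 - 268 = 17165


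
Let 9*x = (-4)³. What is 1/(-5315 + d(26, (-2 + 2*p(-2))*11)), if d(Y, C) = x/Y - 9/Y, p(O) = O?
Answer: -234/1243855 ≈ -0.00018812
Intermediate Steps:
x = -64/9 (x = (⅑)*(-4)³ = (⅑)*(-64) = -64/9 ≈ -7.1111)
d(Y, C) = -145/(9*Y) (d(Y, C) = -64/(9*Y) - 9/Y = -145/(9*Y))
1/(-5315 + d(26, (-2 + 2*p(-2))*11)) = 1/(-5315 - 145/9/26) = 1/(-5315 - 145/9*1/26) = 1/(-5315 - 145/234) = 1/(-1243855/234) = -234/1243855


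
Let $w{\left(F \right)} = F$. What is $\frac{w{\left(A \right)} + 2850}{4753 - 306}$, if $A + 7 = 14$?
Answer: $\frac{2857}{4447} \approx 0.64246$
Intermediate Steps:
$A = 7$ ($A = -7 + 14 = 7$)
$\frac{w{\left(A \right)} + 2850}{4753 - 306} = \frac{7 + 2850}{4753 - 306} = \frac{2857}{4447}$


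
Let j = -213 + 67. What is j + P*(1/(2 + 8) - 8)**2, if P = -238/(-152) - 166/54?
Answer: -9855019/41040 ≈ -240.13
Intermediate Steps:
j = -146
P = -3095/2052 (P = -238*(-1/152) - 166*1/54 = 119/76 - 83/27 = -3095/2052 ≈ -1.5083)
j + P*(1/(2 + 8) - 8)**2 = -146 - 3095*(1/(2 + 8) - 8)**2/2052 = -146 - 3095*(1/10 - 8)**2/2052 = -146 - 3095*(-79/10)**2/2052 = -146 - 3095/2052*6241/100 = -146 - 3863179/41040 = -9855019/41040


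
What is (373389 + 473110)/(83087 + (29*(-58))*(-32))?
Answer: 846499/136911 ≈ 6.1828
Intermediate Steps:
(373389 + 473110)/(83087 + (29*(-58))*(-32)) = 846499/(83087 - 1682*(-32)) = 846499/(83087 + 53824) = 846499/136911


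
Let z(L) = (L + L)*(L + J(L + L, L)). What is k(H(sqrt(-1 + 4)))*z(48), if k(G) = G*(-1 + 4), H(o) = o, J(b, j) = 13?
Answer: 17568*sqrt(3) ≈ 30429.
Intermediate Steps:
k(G) = 3*G (k(G) = G*3 = 3*G)
z(L) = 2*L*(13 + L) (z(L) = (L + L)*(L + 13) = (2*L)*(13 + L) = 2*L*(13 + L))
k(H(sqrt(-1 + 4)))*z(48) = (3*sqrt(-1 + 4))*(2*48*(13 + 48)) = (3*sqrt(3))*(2*48*61) = (3*sqrt(3))*5856 = 17568*sqrt(3)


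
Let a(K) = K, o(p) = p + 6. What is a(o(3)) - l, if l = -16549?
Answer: 16558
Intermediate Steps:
o(p) = 6 + p
a(o(3)) - l = (6 + 3) - 1*(-16549) = 9 + 16549 = 16558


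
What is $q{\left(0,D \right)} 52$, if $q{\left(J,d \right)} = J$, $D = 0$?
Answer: $0$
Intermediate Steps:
$q{\left(0,D \right)} 52 = 0 \cdot 52 = 0$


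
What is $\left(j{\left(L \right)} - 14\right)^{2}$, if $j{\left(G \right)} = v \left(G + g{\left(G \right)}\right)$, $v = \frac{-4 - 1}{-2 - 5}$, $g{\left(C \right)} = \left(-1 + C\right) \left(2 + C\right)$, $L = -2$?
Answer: $\frac{11664}{49} \approx 238.04$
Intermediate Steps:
$v = \frac{5}{7}$ ($v = - \frac{5}{-7} = \left(-5\right) \left(- \frac{1}{7}\right) = \frac{5}{7} \approx 0.71429$)
$j{\left(G \right)} = - \frac{10}{7} + \frac{5 G^{2}}{7} + \frac{10 G}{7}$ ($j{\left(G \right)} = \frac{5 \left(G + \left(-2 + G + G^{2}\right)\right)}{7} = \frac{5 \left(-2 + G^{2} + 2 G\right)}{7} = - \frac{10}{7} + \frac{5 G^{2}}{7} + \frac{10 G}{7}$)
$\left(j{\left(L \right)} - 14\right)^{2} = \left(\left(- \frac{10}{7} + \frac{5 \left(-2\right)^{2}}{7} + \frac{10}{7} \left(-2\right)\right) - 14\right)^{2} = \left(\left(- \frac{10}{7} + \frac{5}{7} \cdot 4 - \frac{20}{7}\right) - 14\right)^{2} = \left(\left(- \frac{10}{7} + \frac{20}{7} - \frac{20}{7}\right) - 14\right)^{2} = \left(- \frac{10}{7} - 14\right)^{2} = \left(- \frac{108}{7}\right)^{2} = \frac{11664}{49}$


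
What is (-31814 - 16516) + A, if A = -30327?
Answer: -78657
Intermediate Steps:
(-31814 - 16516) + A = (-31814 - 16516) - 30327 = -48330 - 30327 = -78657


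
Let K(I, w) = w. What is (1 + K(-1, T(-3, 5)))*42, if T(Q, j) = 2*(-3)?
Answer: -210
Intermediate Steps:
T(Q, j) = -6
(1 + K(-1, T(-3, 5)))*42 = (1 - 6)*42 = -5*42 = -210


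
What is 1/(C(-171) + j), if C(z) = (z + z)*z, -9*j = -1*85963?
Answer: 9/612301 ≈ 1.4699e-5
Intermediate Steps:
j = 85963/9 (j = -(-1)*85963/9 = -⅑*(-85963) = 85963/9 ≈ 9551.4)
C(z) = 2*z² (C(z) = (2*z)*z = 2*z²)
1/(C(-171) + j) = 1/(2*(-171)² + 85963/9) = 1/(2*29241 + 85963/9) = 1/(58482 + 85963/9) = 1/(612301/9) = 9/612301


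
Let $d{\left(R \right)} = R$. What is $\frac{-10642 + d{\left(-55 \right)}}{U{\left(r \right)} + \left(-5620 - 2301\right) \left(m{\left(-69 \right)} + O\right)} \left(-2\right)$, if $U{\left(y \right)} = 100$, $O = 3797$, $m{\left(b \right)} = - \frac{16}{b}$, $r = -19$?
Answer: $- \frac{1476186}{2075366389} \approx -0.00071129$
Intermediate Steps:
$\frac{-10642 + d{\left(-55 \right)}}{U{\left(r \right)} + \left(-5620 - 2301\right) \left(m{\left(-69 \right)} + O\right)} \left(-2\right) = \frac{-10642 - 55}{100 + \left(-5620 - 2301\right) \left(- \frac{16}{-69} + 3797\right)} \left(-2\right) = - \frac{10697}{100 - 7921 \left(\left(-16\right) \left(- \frac{1}{69}\right) + 3797\right)} \left(-2\right) = - \frac{10697}{100 - 7921 \left(\frac{16}{69} + 3797\right)} \left(-2\right) = - \frac{10697}{100 - \frac{2075373289}{69}} \left(-2\right) = - \frac{10697}{- \frac{2075366389}{69}} \left(-2\right) = \left(-10697\right) \left(- \frac{69}{2075366389}\right) \left(-2\right) = \frac{738093}{2075366389} \left(-2\right) = - \frac{1476186}{2075366389}$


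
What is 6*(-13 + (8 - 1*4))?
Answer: -54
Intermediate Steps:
6*(-13 + (8 - 1*4)) = 6*(-13 + (8 - 4)) = 6*(-13 + 4) = 6*(-9) = -54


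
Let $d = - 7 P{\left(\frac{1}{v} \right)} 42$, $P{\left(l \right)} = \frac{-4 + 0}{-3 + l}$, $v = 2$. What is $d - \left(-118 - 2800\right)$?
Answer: $\frac{12238}{5} \approx 2447.6$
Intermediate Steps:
$P{\left(l \right)} = - \frac{4}{-3 + l}$
$d = - \frac{2352}{5}$ ($d = - 7 \left(- \frac{4}{-3 + \frac{1}{2}}\right) 42 = - 7 \left(- \frac{4}{- \frac{5}{2}}\right) 42 = - 7 \left(\left(-4\right) \left(- \frac{2}{5}\right)\right) 42 = \left(-7\right) \frac{8}{5} \cdot 42 = \left(- \frac{56}{5}\right) 42 = - \frac{2352}{5} \approx -470.4$)
$d - \left(-118 - 2800\right) = - \frac{2352}{5} - \left(-118 - 2800\right) = - \frac{2352}{5} - -2918 = - \frac{2352}{5} + 2918 = \frac{12238}{5}$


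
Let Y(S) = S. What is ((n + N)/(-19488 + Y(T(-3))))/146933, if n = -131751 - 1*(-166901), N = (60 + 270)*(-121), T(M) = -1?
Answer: 4780/2863577237 ≈ 1.6692e-6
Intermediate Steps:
N = -39930 (N = 330*(-121) = -39930)
n = 35150 (n = -131751 + 166901 = 35150)
((n + N)/(-19488 + Y(T(-3))))/146933 = ((35150 - 39930)/(-19488 - 1))/146933 = -4780/(-19489)*(1/146933) = -4780*(-1/19489)*(1/146933) = (4780/19489)*(1/146933) = 4780/2863577237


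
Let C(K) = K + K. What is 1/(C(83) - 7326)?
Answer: -1/7160 ≈ -0.00013966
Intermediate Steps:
C(K) = 2*K
1/(C(83) - 7326) = 1/(2*83 - 7326) = 1/(166 - 7326) = 1/(-7160) = -1/7160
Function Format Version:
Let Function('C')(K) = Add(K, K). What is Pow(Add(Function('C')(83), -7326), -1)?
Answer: Rational(-1, 7160) ≈ -0.00013966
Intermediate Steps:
Function('C')(K) = Mul(2, K)
Pow(Add(Function('C')(83), -7326), -1) = Pow(Add(Mul(2, 83), -7326), -1) = Pow(Add(166, -7326), -1) = Pow(-7160, -1) = Rational(-1, 7160)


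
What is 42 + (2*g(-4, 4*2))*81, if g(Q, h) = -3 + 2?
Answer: -120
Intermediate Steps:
g(Q, h) = -1
42 + (2*g(-4, 4*2))*81 = 42 + (2*(-1))*81 = 42 - 2*81 = 42 - 162 = -120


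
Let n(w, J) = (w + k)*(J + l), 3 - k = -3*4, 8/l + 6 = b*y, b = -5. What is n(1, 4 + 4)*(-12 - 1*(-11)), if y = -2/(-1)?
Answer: -120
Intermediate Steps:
y = 2 (y = -2*(-1) = 2)
l = -½ (l = 8/(-6 - 5*2) = 8/(-6 - 10) = 8/(-16) = 8*(-1/16) = -½ ≈ -0.50000)
k = 15 (k = 3 - (-3)*4 = 3 - 1*(-12) = 3 + 12 = 15)
n(w, J) = (15 + w)*(-½ + J) (n(w, J) = (w + 15)*(J - ½) = (15 + w)*(-½ + J))
n(1, 4 + 4)*(-12 - 1*(-11)) = (-15/2 + 15*(4 + 4) - ½*1 + (4 + 4)*1)*(-12 - 1*(-11)) = (-15/2 + 15*8 - ½ + 8*1)*(-12 + 11) = (-15/2 + 120 - ½ + 8)*(-1) = 120*(-1) = -120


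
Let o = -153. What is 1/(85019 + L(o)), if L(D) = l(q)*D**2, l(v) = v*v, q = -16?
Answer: 1/6077723 ≈ 1.6454e-7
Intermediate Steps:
l(v) = v**2
L(D) = 256*D**2 (L(D) = (-16)**2*D**2 = 256*D**2)
1/(85019 + L(o)) = 1/(85019 + 256*(-153)**2) = 1/(85019 + 256*23409) = 1/(85019 + 5992704) = 1/6077723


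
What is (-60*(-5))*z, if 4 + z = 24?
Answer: 6000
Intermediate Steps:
z = 20 (z = -4 + 24 = 20)
(-60*(-5))*z = -60*(-5)*20 = -10*(-30)*20 = 300*20 = 6000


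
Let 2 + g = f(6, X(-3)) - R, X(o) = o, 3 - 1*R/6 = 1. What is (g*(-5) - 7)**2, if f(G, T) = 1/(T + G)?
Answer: 33856/9 ≈ 3761.8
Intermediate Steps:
R = 12 (R = 18 - 6*1 = 18 - 6 = 12)
f(G, T) = 1/(G + T)
g = -41/3 (g = -2 + (1/(6 - 3) - 1*12) = -2 + (1/3 - 12) = -2 - 35/3 = -41/3 ≈ -13.667)
(g*(-5) - 7)**2 = (-41/3*(-5) - 7)**2 = (205/3 - 7)**2 = (184/3)**2 = 33856/9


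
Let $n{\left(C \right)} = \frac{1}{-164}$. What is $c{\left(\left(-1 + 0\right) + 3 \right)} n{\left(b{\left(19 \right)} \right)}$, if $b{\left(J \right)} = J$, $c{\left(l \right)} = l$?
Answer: $- \frac{1}{82} \approx -0.012195$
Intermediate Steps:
$n{\left(C \right)} = - \frac{1}{164}$
$c{\left(\left(-1 + 0\right) + 3 \right)} n{\left(b{\left(19 \right)} \right)} = \left(\left(-1 + 0\right) + 3\right) \left(- \frac{1}{164}\right) = \left(-1 + 3\right) \left(- \frac{1}{164}\right) = 2 \left(- \frac{1}{164}\right) = - \frac{1}{82}$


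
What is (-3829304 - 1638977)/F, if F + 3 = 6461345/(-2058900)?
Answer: 321675535740/361087 ≈ 8.9085e+5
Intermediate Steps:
F = -2527609/411780 (F = -3 + 6461345/(-2058900) = -3 + 6461345*(-1/2058900) = -3 - 1292269/411780 = -2527609/411780 ≈ -6.1383)
(-3829304 - 1638977)/F = (-3829304 - 1638977)/(-2527609/411780) = -5468281*(-411780/2527609) = 321675535740/361087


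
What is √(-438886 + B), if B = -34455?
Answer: I*√473341 ≈ 688.0*I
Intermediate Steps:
√(-438886 + B) = √(-438886 - 34455) = √(-473341) = I*√473341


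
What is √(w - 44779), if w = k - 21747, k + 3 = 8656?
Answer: I*√57873 ≈ 240.57*I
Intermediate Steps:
k = 8653 (k = -3 + 8656 = 8653)
w = -13094 (w = 8653 - 21747 = -13094)
√(w - 44779) = √(-13094 - 44779) = √(-57873) = I*√57873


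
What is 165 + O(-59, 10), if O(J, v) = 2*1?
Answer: 167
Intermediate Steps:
O(J, v) = 2
165 + O(-59, 10) = 165 + 2 = 167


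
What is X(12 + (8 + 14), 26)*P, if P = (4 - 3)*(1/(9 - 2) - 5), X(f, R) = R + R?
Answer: -1768/7 ≈ -252.57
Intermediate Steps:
X(f, R) = 2*R
P = -34/7 (P = 1*(1/7 - 5) = 1*(-34/7) = -34/7 ≈ -4.8571)
X(12 + (8 + 14), 26)*P = (2*26)*(-34/7) = 52*(-34/7) = -1768/7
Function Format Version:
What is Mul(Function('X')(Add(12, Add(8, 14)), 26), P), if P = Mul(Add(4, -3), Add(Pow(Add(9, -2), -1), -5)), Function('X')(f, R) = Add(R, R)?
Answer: Rational(-1768, 7) ≈ -252.57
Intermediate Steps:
Function('X')(f, R) = Mul(2, R)
P = Rational(-34, 7) (P = Mul(1, Add(Pow(7, -1), -5)) = Mul(1, Add(Rational(1, 7), -5)) = Mul(1, Rational(-34, 7)) = Rational(-34, 7) ≈ -4.8571)
Mul(Function('X')(Add(12, Add(8, 14)), 26), P) = Mul(Mul(2, 26), Rational(-34, 7)) = Mul(52, Rational(-34, 7)) = Rational(-1768, 7)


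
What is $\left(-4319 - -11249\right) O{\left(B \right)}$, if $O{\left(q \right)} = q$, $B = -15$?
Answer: $-103950$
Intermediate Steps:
$\left(-4319 - -11249\right) O{\left(B \right)} = \left(-4319 - -11249\right) \left(-15\right) = \left(-4319 + 11249\right) \left(-15\right) = 6930 \left(-15\right) = -103950$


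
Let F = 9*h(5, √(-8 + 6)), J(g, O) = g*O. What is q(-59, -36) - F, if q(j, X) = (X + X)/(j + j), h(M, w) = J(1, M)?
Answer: -2619/59 ≈ -44.390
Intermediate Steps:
J(g, O) = O*g
h(M, w) = M (h(M, w) = M*1 = M)
q(j, X) = X/j (q(j, X) = (2*X)/((2*j)) = (2*X)*(1/(2*j)) = X/j)
F = 45 (F = 9*5 = 45)
q(-59, -36) - F = -36/(-59) - 1*45 = -36*(-1/59) - 45 = 36/59 - 45 = -2619/59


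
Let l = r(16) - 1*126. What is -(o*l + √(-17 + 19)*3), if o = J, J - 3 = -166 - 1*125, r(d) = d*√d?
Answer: -17856 - 3*√2 ≈ -17860.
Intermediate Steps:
r(d) = d^(3/2)
J = -288 (J = 3 + (-166 - 1*125) = 3 + (-166 - 125) = 3 - 291 = -288)
o = -288
l = -62 (l = 16^(3/2) - 1*126 = 64 - 126 = -62)
-(o*l + √(-17 + 19)*3) = -(-288*(-62) + √(-17 + 19)*3) = -(17856 + √2*3) = -(17856 + 3*√2) = -17856 - 3*√2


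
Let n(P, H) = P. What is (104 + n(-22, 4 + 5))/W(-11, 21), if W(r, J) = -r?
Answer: 82/11 ≈ 7.4545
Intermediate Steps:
(104 + n(-22, 4 + 5))/W(-11, 21) = (104 - 22)/((-1*(-11))) = 82/11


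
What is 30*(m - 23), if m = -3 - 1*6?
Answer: -960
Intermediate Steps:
m = -9 (m = -3 - 6 = -9)
30*(m - 23) = 30*(-9 - 23) = 30*(-32) = -960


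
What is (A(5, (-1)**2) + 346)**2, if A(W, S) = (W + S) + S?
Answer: 124609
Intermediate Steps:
A(W, S) = W + 2*S (A(W, S) = (S + W) + S = W + 2*S)
(A(5, (-1)**2) + 346)**2 = ((5 + 2*(-1)**2) + 346)**2 = ((5 + 2*1) + 346)**2 = ((5 + 2) + 346)**2 = (7 + 346)**2 = 353**2 = 124609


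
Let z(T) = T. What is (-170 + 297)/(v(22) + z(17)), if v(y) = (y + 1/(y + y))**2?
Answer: 245872/971873 ≈ 0.25299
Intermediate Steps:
v(y) = (y + 1/(2*y))**2
(-170 + 297)/(v(22) + z(17)) = (-170 + 297)/((1/4)*(1 + 2*22**2)**2/22**2 + 17) = 127/((1/4)*(1/484)*(1 + 2*484)**2 + 17) = 127/((1/4)*(1/484)*(1 + 968)**2 + 17) = 127/((1/4)*(1/484)*969**2 + 17) = 127/((1/4)*(1/484)*938961 + 17) = 127/(938961/1936 + 17) = 127/(971873/1936) = 127*(1936/971873) = 245872/971873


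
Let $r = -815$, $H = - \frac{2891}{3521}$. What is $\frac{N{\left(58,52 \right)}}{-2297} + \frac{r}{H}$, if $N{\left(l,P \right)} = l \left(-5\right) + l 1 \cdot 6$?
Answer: $\frac{941619711}{948661} \approx 992.58$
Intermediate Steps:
$H = - \frac{413}{503}$ ($H = \left(-2891\right) \frac{1}{3521} = - \frac{413}{503} \approx -0.82107$)
$N{\left(l,P \right)} = l$ ($N{\left(l,P \right)} = - 5 l + l 6 = - 5 l + 6 l = l$)
$\frac{N{\left(58,52 \right)}}{-2297} + \frac{r}{H} = \frac{58}{-2297} - \frac{815}{- \frac{413}{503}} = 58 \left(- \frac{1}{2297}\right) - - \frac{409945}{413} = - \frac{58}{2297} + \frac{409945}{413} = \frac{941619711}{948661}$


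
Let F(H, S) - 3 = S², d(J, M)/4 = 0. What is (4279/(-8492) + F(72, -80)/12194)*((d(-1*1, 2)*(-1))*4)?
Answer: 0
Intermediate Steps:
d(J, M) = 0 (d(J, M) = 4*0 = 0)
F(H, S) = 3 + S²
(4279/(-8492) + F(72, -80)/12194)*((d(-1*1, 2)*(-1))*4) = (4279/(-8492) + (3 + (-80)²)/12194)*((0*(-1))*4) = (4279*(-1/8492) + (3 + 6400)*(1/12194))*(0*4) = (-389/772 + 6403*(1/12194))*0 = (-389/772 + 6403/12194)*0 = (99825/4706884)*0 = 0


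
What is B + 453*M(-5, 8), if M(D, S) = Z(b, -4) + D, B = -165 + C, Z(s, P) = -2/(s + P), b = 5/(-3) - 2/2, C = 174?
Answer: -21201/10 ≈ -2120.1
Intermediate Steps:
b = -8/3 (b = 5*(-⅓) - 2*½ = -5/3 - 1 = -8/3 ≈ -2.6667)
Z(s, P) = -2/(P + s)
B = 9 (B = -165 + 174 = 9)
M(D, S) = 3/10 + D (M(D, S) = -2/(-4 - 8/3) + D = -2/(-20/3) + D = -2*(-3/20) + D = 3/10 + D)
B + 453*M(-5, 8) = 9 + 453*(3/10 - 5) = 9 + 453*(-47/10) = 9 - 21291/10 = -21201/10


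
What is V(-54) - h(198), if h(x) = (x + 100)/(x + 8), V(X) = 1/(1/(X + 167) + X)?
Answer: -920688/628403 ≈ -1.4651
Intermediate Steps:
V(X) = 1/(X + 1/(167 + X)) (V(X) = 1/(1/(167 + X) + X) = 1/(X + 1/(167 + X)))
h(x) = (100 + x)/(8 + x)
V(-54) - h(198) = (167 - 54)/(1 + (-54)² + 167*(-54)) - (100 + 198)/(8 + 198) = 113/(1 + 2916 - 9018) - 298/206 = 113/(-6101) - 298/206 = -1/6101*113 - 1*149/103 = -113/6101 - 149/103 = -920688/628403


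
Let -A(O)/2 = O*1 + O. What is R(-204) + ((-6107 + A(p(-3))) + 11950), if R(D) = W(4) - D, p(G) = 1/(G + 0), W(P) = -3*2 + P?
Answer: 18139/3 ≈ 6046.3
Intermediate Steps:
W(P) = -6 + P
p(G) = 1/G
R(D) = -2 - D (R(D) = (-6 + 4) - D = -2 - D)
A(O) = -4*O (A(O) = -2*(O*1 + O) = -2*(O + O) = -4*O)
R(-204) + ((-6107 + A(p(-3))) + 11950) = (-2 - 1*(-204)) + ((-6107 - 4/(-3)) + 11950) = (-2 + 204) + ((-6107 - 4*(-⅓)) + 11950) = 202 + ((-6107 + 4/3) + 11950) = 202 + (-18317/3 + 11950) = 202 + 17533/3 = 18139/3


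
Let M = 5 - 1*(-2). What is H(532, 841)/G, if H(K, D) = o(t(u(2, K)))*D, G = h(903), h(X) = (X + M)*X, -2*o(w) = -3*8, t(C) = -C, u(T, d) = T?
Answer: 1682/136955 ≈ 0.012281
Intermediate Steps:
M = 7 (M = 5 + 2 = 7)
o(w) = 12 (o(w) = -(-3)*8/2 = -½*(-24) = 12)
h(X) = X*(7 + X) (h(X) = (X + 7)*X = (7 + X)*X = X*(7 + X))
G = 821730 (G = 903*(7 + 903) = 903*910 = 821730)
H(K, D) = 12*D
H(532, 841)/G = (12*841)/821730 = 10092*(1/821730) = 1682/136955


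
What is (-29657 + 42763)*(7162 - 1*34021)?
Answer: -352014054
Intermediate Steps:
(-29657 + 42763)*(7162 - 1*34021) = 13106*(7162 - 34021) = 13106*(-26859) = -352014054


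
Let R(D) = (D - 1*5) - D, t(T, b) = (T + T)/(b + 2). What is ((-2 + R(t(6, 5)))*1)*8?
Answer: -56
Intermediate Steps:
t(T, b) = 2*T/(2 + b) (t(T, b) = (2*T)/(2 + b) = 2*T/(2 + b))
R(D) = -5 (R(D) = (D - 5) - D = (-5 + D) - D = -5)
((-2 + R(t(6, 5)))*1)*8 = ((-2 - 5)*1)*8 = -7*1*8 = -7*8 = -56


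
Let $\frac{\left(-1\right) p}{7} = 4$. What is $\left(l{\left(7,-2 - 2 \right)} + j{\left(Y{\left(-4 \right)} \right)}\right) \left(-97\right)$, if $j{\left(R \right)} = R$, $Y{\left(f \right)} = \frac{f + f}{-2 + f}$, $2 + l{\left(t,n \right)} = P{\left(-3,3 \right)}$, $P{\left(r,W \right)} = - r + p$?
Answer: $\frac{7469}{3} \approx 2489.7$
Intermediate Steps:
$p = -28$ ($p = \left(-7\right) 4 = -28$)
$P{\left(r,W \right)} = -28 - r$ ($P{\left(r,W \right)} = - r - 28 = -28 - r$)
$l{\left(t,n \right)} = -27$ ($l{\left(t,n \right)} = -2 - 25 = -27$)
$Y{\left(f \right)} = \frac{2 f}{-2 + f}$
$\left(l{\left(7,-2 - 2 \right)} + j{\left(Y{\left(-4 \right)} \right)}\right) \left(-97\right) = \left(-27 + 2 \left(-4\right) \frac{1}{-2 - 4}\right) \left(-97\right) = \left(-27 + 2 \left(-4\right) \frac{1}{-6}\right) \left(-97\right) = \left(-27 + 2 \left(-4\right) \left(- \frac{1}{6}\right)\right) \left(-97\right) = \left(-27 + \frac{4}{3}\right) \left(-97\right) = \left(- \frac{77}{3}\right) \left(-97\right) = \frac{7469}{3}$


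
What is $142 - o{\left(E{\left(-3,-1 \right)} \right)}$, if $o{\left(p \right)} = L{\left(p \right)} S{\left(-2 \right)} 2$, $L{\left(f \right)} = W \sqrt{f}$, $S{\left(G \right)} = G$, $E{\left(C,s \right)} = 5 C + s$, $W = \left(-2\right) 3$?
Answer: $142 - 96 i \approx 142.0 - 96.0 i$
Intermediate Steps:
$W = -6$
$E{\left(C,s \right)} = s + 5 C$
$L{\left(f \right)} = - 6 \sqrt{f}$
$o{\left(p \right)} = 24 \sqrt{p}$ ($o{\left(p \right)} = - 6 \sqrt{p} \left(-2\right) 2 = 12 \sqrt{p} 2 = 24 \sqrt{p}$)
$142 - o{\left(E{\left(-3,-1 \right)} \right)} = 142 - 24 \sqrt{-1 + 5 \left(-3\right)} = 142 - 24 \sqrt{-1 - 15} = 142 - 24 \sqrt{-16} = 142 - 24 \cdot 4 i = 142 - 96 i$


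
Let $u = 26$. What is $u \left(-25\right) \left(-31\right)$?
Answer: $20150$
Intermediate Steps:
$u \left(-25\right) \left(-31\right) = 26 \left(-25\right) \left(-31\right) = \left(-650\right) \left(-31\right) = 20150$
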